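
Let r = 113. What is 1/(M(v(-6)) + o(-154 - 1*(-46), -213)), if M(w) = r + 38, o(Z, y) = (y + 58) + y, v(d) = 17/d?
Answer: -1/217 ≈ -0.0046083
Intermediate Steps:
o(Z, y) = 58 + 2*y (o(Z, y) = (58 + y) + y = 58 + 2*y)
M(w) = 151 (M(w) = 113 + 38 = 151)
1/(M(v(-6)) + o(-154 - 1*(-46), -213)) = 1/(151 + (58 + 2*(-213))) = 1/(151 + (58 - 426)) = 1/(151 - 368) = 1/(-217) = -1/217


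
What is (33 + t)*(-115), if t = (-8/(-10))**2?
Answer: -19343/5 ≈ -3868.6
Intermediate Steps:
t = 16/25 (t = (-8*(-1/10))**2 = (4/5)**2 = 16/25 ≈ 0.64000)
(33 + t)*(-115) = (33 + 16/25)*(-115) = (841/25)*(-115) = -19343/5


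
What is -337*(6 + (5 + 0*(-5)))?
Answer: -3707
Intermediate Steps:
-337*(6 + (5 + 0*(-5))) = -337*(6 + (5 + 0)) = -337*(6 + 5) = -337*11 = -3707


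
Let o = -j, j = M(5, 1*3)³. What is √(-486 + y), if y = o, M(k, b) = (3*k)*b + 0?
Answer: 9*I*√1131 ≈ 302.67*I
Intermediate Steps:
M(k, b) = 3*b*k (M(k, b) = 3*b*k + 0 = 3*b*k)
j = 91125 (j = (3*(1*3)*5)³ = (3*3*5)³ = 45³ = 91125)
o = -91125 (o = -1*91125 = -91125)
y = -91125
√(-486 + y) = √(-486 - 91125) = √(-91611) = 9*I*√1131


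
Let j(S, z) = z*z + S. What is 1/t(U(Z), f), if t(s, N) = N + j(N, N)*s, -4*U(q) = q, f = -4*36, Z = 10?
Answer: -1/51624 ≈ -1.9371e-5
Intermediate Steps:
j(S, z) = S + z² (j(S, z) = z² + S = S + z²)
f = -144
U(q) = -q/4
t(s, N) = N + s*(N + N²) (t(s, N) = N + (N + N²)*s = N + s*(N + N²))
1/t(U(Z), f) = 1/(-144*(1 + (-¼*10)*(1 - 144))) = 1/(-144*(1 - 5/2*(-143))) = 1/(-144*(1 + 715/2)) = 1/(-144*717/2) = 1/(-51624) = -1/51624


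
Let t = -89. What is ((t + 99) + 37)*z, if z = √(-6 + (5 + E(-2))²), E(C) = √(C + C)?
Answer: 47*√5*(2 + I) ≈ 210.19 + 105.1*I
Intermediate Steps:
E(C) = √2*√C (E(C) = √(2*C) = √2*√C)
z = √(-6 + (5 + 2*I)²) (z = √(-6 + (5 + √2*√(-2))²) = √(-6 + (5 + √2*(I*√2))²) = √(-6 + (5 + 2*I)²) ≈ 4.4721 + 2.2361*I)
((t + 99) + 37)*z = ((-89 + 99) + 37)*(√5*(2 + I)) = (10 + 37)*(√5*(2 + I)) = 47*(√5*(2 + I)) = 47*√5*(2 + I)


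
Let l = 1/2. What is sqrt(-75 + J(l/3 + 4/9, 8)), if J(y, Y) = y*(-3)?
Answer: I*sqrt(2766)/6 ≈ 8.7655*I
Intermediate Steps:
l = 1/2 ≈ 0.50000
J(y, Y) = -3*y
sqrt(-75 + J(l/3 + 4/9, 8)) = sqrt(-75 - 3*((1/2)/3 + 4/9)) = sqrt(-75 - 3*((1/2)*(1/3) + 4*(1/9))) = sqrt(-75 - 3*(1/6 + 4/9)) = sqrt(-75 - 3*11/18) = sqrt(-75 - 11/6) = sqrt(-461/6) = I*sqrt(2766)/6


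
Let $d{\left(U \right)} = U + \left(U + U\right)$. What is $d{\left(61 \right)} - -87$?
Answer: $270$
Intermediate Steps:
$d{\left(U \right)} = 3 U$ ($d{\left(U \right)} = U + 2 U = 3 U$)
$d{\left(61 \right)} - -87 = 3 \cdot 61 - -87 = 183 + 87 = 270$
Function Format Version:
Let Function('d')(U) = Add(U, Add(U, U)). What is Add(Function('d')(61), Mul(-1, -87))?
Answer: 270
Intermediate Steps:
Function('d')(U) = Mul(3, U) (Function('d')(U) = Add(U, Mul(2, U)) = Mul(3, U))
Add(Function('d')(61), Mul(-1, -87)) = Add(Mul(3, 61), Mul(-1, -87)) = Add(183, 87) = 270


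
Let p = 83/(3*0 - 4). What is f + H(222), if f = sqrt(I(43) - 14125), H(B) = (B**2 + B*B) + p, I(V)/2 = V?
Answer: 394189/4 + I*sqrt(14039) ≈ 98547.0 + 118.49*I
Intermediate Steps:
I(V) = 2*V
p = -83/4 (p = 83/(0 - 4) = 83/(-4) = 83*(-1/4) = -83/4 ≈ -20.750)
H(B) = -83/4 + 2*B**2 (H(B) = (B**2 + B*B) - 83/4 = (B**2 + B**2) - 83/4 = 2*B**2 - 83/4 = -83/4 + 2*B**2)
f = I*sqrt(14039) (f = sqrt(2*43 - 14125) = sqrt(86 - 14125) = sqrt(-14039) = I*sqrt(14039) ≈ 118.49*I)
f + H(222) = I*sqrt(14039) + (-83/4 + 2*222**2) = I*sqrt(14039) + (-83/4 + 2*49284) = I*sqrt(14039) + (-83/4 + 98568) = I*sqrt(14039) + 394189/4 = 394189/4 + I*sqrt(14039)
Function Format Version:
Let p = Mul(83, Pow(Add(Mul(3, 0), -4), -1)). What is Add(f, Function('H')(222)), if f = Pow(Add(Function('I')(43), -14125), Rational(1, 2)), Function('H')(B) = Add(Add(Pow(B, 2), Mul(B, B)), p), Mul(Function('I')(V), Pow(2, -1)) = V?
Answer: Add(Rational(394189, 4), Mul(I, Pow(14039, Rational(1, 2)))) ≈ Add(98547., Mul(118.49, I))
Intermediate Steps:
Function('I')(V) = Mul(2, V)
p = Rational(-83, 4) (p = Mul(83, Pow(Add(0, -4), -1)) = Mul(83, Pow(-4, -1)) = Mul(83, Rational(-1, 4)) = Rational(-83, 4) ≈ -20.750)
Function('H')(B) = Add(Rational(-83, 4), Mul(2, Pow(B, 2))) (Function('H')(B) = Add(Add(Pow(B, 2), Mul(B, B)), Rational(-83, 4)) = Add(Add(Pow(B, 2), Pow(B, 2)), Rational(-83, 4)) = Add(Mul(2, Pow(B, 2)), Rational(-83, 4)) = Add(Rational(-83, 4), Mul(2, Pow(B, 2))))
f = Mul(I, Pow(14039, Rational(1, 2))) (f = Pow(Add(Mul(2, 43), -14125), Rational(1, 2)) = Pow(Add(86, -14125), Rational(1, 2)) = Pow(-14039, Rational(1, 2)) = Mul(I, Pow(14039, Rational(1, 2))) ≈ Mul(118.49, I))
Add(f, Function('H')(222)) = Add(Mul(I, Pow(14039, Rational(1, 2))), Add(Rational(-83, 4), Mul(2, Pow(222, 2)))) = Add(Mul(I, Pow(14039, Rational(1, 2))), Add(Rational(-83, 4), Mul(2, 49284))) = Add(Mul(I, Pow(14039, Rational(1, 2))), Add(Rational(-83, 4), 98568)) = Add(Mul(I, Pow(14039, Rational(1, 2))), Rational(394189, 4)) = Add(Rational(394189, 4), Mul(I, Pow(14039, Rational(1, 2))))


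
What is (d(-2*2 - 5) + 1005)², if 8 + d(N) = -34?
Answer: 927369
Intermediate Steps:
d(N) = -42 (d(N) = -8 - 34 = -42)
(d(-2*2 - 5) + 1005)² = (-42 + 1005)² = 963² = 927369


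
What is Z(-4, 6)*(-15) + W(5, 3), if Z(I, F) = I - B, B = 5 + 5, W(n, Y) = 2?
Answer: 212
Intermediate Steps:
B = 10
Z(I, F) = -10 + I (Z(I, F) = I - 1*10 = I - 10 = -10 + I)
Z(-4, 6)*(-15) + W(5, 3) = (-10 - 4)*(-15) + 2 = -14*(-15) + 2 = 210 + 2 = 212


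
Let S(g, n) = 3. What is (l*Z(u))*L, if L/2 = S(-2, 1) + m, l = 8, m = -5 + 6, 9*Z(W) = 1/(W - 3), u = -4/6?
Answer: -64/33 ≈ -1.9394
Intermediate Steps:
u = -⅔ (u = -4*⅙ = -⅔ ≈ -0.66667)
Z(W) = 1/(9*(-3 + W)) (Z(W) = 1/(9*(W - 3)) = 1/(9*(-3 + W)))
m = 1
L = 8 (L = 2*(3 + 1) = 2*4 = 8)
(l*Z(u))*L = (8*(1/(9*(-3 - ⅔))))*8 = (8*(1/(9*(-11/3))))*8 = (8*((⅑)*(-3/11)))*8 = (8*(-1/33))*8 = -8/33*8 = -64/33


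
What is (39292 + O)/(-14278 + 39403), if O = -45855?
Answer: -6563/25125 ≈ -0.26121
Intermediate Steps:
(39292 + O)/(-14278 + 39403) = (39292 - 45855)/(-14278 + 39403) = -6563/25125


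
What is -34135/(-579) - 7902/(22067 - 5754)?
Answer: 552268997/9445227 ≈ 58.471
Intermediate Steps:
-34135/(-579) - 7902/(22067 - 5754) = -34135*(-1/579) - 7902/16313 = 34135/579 - 7902*1/16313 = 34135/579 - 7902/16313 = 552268997/9445227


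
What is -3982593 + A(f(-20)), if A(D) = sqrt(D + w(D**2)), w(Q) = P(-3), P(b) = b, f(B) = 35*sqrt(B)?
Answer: -3982593 + sqrt(-3 + 70*I*sqrt(5)) ≈ -3.9826e+6 + 8.9318*I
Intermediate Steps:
w(Q) = -3
A(D) = sqrt(-3 + D) (A(D) = sqrt(D - 3) = sqrt(-3 + D))
-3982593 + A(f(-20)) = -3982593 + sqrt(-3 + 35*sqrt(-20)) = -3982593 + sqrt(-3 + 35*(2*I*sqrt(5))) = -3982593 + sqrt(-3 + 70*I*sqrt(5))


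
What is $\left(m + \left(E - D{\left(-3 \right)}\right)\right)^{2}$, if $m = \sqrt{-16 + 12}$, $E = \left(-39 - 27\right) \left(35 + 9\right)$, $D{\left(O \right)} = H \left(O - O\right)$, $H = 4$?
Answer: $8433212 - 11616 i \approx 8.4332 \cdot 10^{6} - 11616.0 i$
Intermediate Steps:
$D{\left(O \right)} = 0$ ($D{\left(O \right)} = 4 \left(O - O\right) = 4 \cdot 0 = 0$)
$E = -2904$ ($E = \left(-66\right) 44 = -2904$)
$m = 2 i$ ($m = \sqrt{-4} = 2 i \approx 2.0 i$)
$\left(m + \left(E - D{\left(-3 \right)}\right)\right)^{2} = \left(2 i - 2904\right)^{2} = \left(-2904 + 2 i\right)^{2}$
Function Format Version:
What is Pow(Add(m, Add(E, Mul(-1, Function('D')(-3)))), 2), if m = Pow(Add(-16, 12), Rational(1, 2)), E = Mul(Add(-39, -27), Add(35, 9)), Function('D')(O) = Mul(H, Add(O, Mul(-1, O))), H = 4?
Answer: Add(8433212, Mul(-11616, I)) ≈ Add(8.4332e+6, Mul(-11616., I))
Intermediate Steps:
Function('D')(O) = 0 (Function('D')(O) = Mul(4, Add(O, Mul(-1, O))) = Mul(4, 0) = 0)
E = -2904 (E = Mul(-66, 44) = -2904)
m = Mul(2, I) (m = Pow(-4, Rational(1, 2)) = Mul(2, I) ≈ Mul(2.0000, I))
Pow(Add(m, Add(E, Mul(-1, Function('D')(-3)))), 2) = Pow(Add(Mul(2, I), Add(-2904, Mul(-1, 0))), 2) = Pow(Add(Mul(2, I), Add(-2904, 0)), 2) = Pow(Add(Mul(2, I), -2904), 2) = Pow(Add(-2904, Mul(2, I)), 2)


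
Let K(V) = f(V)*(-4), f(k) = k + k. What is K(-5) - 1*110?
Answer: -70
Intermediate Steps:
f(k) = 2*k
K(V) = -8*V (K(V) = (2*V)*(-4) = -8*V)
K(-5) - 1*110 = -8*(-5) - 1*110 = 40 - 110 = -70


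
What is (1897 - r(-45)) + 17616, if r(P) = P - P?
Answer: 19513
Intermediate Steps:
r(P) = 0
(1897 - r(-45)) + 17616 = (1897 - 1*0) + 17616 = (1897 + 0) + 17616 = 1897 + 17616 = 19513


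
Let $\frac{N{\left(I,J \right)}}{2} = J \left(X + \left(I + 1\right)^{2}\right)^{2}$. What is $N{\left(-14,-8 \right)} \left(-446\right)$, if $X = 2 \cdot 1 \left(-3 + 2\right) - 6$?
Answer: $184972256$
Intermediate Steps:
$X = -8$ ($X = 2 \left(-1\right) - 6 = -2 - 6 = -8$)
$N{\left(I,J \right)} = 2 J \left(-8 + \left(1 + I\right)^{2}\right)^{2}$ ($N{\left(I,J \right)} = 2 J \left(-8 + \left(I + 1\right)^{2}\right)^{2} = 2 J \left(-8 + \left(1 + I\right)^{2}\right)^{2}$)
$N{\left(-14,-8 \right)} \left(-446\right) = 2 \left(-8\right) \left(-8 + \left(1 - 14\right)^{2}\right)^{2} \left(-446\right) = 2 \left(-8\right) \left(-8 + \left(-13\right)^{2}\right)^{2} \left(-446\right) = 2 \left(-8\right) \left(-8 + 169\right)^{2} \left(-446\right) = 2 \left(-8\right) 161^{2} \left(-446\right) = 2 \left(-8\right) 25921 \left(-446\right) = \left(-414736\right) \left(-446\right) = 184972256$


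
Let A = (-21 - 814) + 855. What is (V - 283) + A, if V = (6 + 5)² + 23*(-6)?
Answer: -280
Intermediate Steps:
V = -17 (V = 11² - 138 = 121 - 138 = -17)
A = 20 (A = -835 + 855 = 20)
(V - 283) + A = (-17 - 283) + 20 = -300 + 20 = -280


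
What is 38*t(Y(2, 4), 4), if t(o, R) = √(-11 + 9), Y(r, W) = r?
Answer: 38*I*√2 ≈ 53.74*I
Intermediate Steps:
t(o, R) = I*√2 (t(o, R) = √(-2) = I*√2)
38*t(Y(2, 4), 4) = 38*(I*√2) = 38*I*√2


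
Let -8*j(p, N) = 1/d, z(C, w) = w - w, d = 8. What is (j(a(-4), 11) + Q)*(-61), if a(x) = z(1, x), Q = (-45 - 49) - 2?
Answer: 374845/64 ≈ 5857.0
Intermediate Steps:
Q = -96 (Q = -94 - 2 = -96)
z(C, w) = 0
a(x) = 0
j(p, N) = -1/64 (j(p, N) = -⅛/8 = -⅛*⅛ = -1/64)
(j(a(-4), 11) + Q)*(-61) = (-1/64 - 96)*(-61) = -6145/64*(-61) = 374845/64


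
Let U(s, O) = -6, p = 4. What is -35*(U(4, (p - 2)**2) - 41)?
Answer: 1645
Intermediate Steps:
-35*(U(4, (p - 2)**2) - 41) = -35*(-6 - 41) = -35*(-47) = 1645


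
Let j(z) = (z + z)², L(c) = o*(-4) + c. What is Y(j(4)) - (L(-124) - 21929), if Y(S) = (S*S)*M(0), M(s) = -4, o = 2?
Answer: 5677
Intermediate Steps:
L(c) = -8 + c (L(c) = 2*(-4) + c = -8 + c)
j(z) = 4*z² (j(z) = (2*z)² = 4*z²)
Y(S) = -4*S² (Y(S) = (S*S)*(-4) = S²*(-4) = -4*S²)
Y(j(4)) - (L(-124) - 21929) = -4*(4*4²)² - ((-8 - 124) - 21929) = -4*(4*16)² - (-132 - 21929) = -4*64² - 1*(-22061) = -4*4096 + 22061 = -16384 + 22061 = 5677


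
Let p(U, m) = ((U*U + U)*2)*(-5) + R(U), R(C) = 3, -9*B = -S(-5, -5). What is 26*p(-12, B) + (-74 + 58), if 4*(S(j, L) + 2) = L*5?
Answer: -34258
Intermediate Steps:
S(j, L) = -2 + 5*L/4 (S(j, L) = -2 + (L*5)/4 = -2 + (5*L)/4 = -2 + 5*L/4)
B = -11/12 (B = -(-1)*(-2 + (5/4)*(-5))/9 = -(-1)*(-2 - 25/4)/9 = -(-1)*(-33)/(9*4) = -1/9*33/4 = -11/12 ≈ -0.91667)
p(U, m) = 3 - 10*U - 10*U**2 (p(U, m) = ((U*U + U)*2)*(-5) + 3 = ((U**2 + U)*2)*(-5) + 3 = ((U + U**2)*2)*(-5) + 3 = (2*U + 2*U**2)*(-5) + 3 = (-10*U - 10*U**2) + 3 = 3 - 10*U - 10*U**2)
26*p(-12, B) + (-74 + 58) = 26*(3 - 10*(-12) - 10*(-12)**2) + (-74 + 58) = 26*(3 + 120 - 10*144) - 16 = 26*(3 + 120 - 1440) - 16 = 26*(-1317) - 16 = -34242 - 16 = -34258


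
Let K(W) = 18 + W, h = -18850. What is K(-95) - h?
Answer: 18773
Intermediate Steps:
K(-95) - h = (18 - 95) - 1*(-18850) = -77 + 18850 = 18773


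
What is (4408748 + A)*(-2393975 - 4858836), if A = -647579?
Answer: -27279047896059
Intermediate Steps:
(4408748 + A)*(-2393975 - 4858836) = (4408748 - 647579)*(-2393975 - 4858836) = 3761169*(-7252811) = -27279047896059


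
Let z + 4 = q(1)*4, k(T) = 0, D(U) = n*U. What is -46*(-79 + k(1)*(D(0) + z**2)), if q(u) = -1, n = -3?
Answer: 3634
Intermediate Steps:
D(U) = -3*U
z = -8 (z = -4 - 1*4 = -4 - 4 = -8)
-46*(-79 + k(1)*(D(0) + z**2)) = -46*(-79 + 0*(-3*0 + (-8)**2)) = -46*(-79 + 0*(0 + 64)) = -46*(-79 + 0*64) = -46*(-79 + 0) = -46*(-79) = 3634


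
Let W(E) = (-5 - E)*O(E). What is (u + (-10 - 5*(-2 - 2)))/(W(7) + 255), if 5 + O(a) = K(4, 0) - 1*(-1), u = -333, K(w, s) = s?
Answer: -323/303 ≈ -1.0660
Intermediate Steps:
O(a) = -4 (O(a) = -5 + (0 - 1*(-1)) = -5 + (0 + 1) = -5 + 1 = -4)
W(E) = 20 + 4*E (W(E) = (-5 - E)*(-4) = 20 + 4*E)
(u + (-10 - 5*(-2 - 2)))/(W(7) + 255) = (-333 + (-10 - 5*(-2 - 2)))/((20 + 4*7) + 255) = (-333 + (-10 - 5*(-4)))/((20 + 28) + 255) = (-333 + (-10 + 20))/(48 + 255) = (-333 + 10)/303 = -323*1/303 = -323/303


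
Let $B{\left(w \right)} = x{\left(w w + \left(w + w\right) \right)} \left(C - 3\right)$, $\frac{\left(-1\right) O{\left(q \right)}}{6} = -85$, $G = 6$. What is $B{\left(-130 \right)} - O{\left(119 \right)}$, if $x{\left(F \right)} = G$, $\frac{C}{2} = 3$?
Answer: $-492$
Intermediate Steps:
$O{\left(q \right)} = 510$ ($O{\left(q \right)} = \left(-6\right) \left(-85\right) = 510$)
$C = 6$ ($C = 2 \cdot 3 = 6$)
$x{\left(F \right)} = 6$
$B{\left(w \right)} = 18$ ($B{\left(w \right)} = 6 \left(6 - 3\right) = 6 \cdot 3 = 18$)
$B{\left(-130 \right)} - O{\left(119 \right)} = 18 - 510 = -492$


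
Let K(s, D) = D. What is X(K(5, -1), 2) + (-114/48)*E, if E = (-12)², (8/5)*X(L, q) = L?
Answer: -2741/8 ≈ -342.63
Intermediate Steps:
X(L, q) = 5*L/8
E = 144
X(K(5, -1), 2) + (-114/48)*E = (5/8)*(-1) - 114/48*144 = -5/8 - 114*1/48*144 = -5/8 - 19/8*144 = -5/8 - 342 = -2741/8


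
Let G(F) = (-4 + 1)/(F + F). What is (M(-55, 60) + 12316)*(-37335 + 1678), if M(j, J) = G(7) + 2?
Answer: -6149013993/14 ≈ -4.3922e+8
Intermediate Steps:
G(F) = -3/(2*F) (G(F) = -3*1/(2*F) = -3/(2*F))
M(j, J) = 25/14 (M(j, J) = -3/2/7 + 2 = -3/2*⅐ + 2 = -3/14 + 2 = 25/14)
(M(-55, 60) + 12316)*(-37335 + 1678) = (25/14 + 12316)*(-37335 + 1678) = (172449/14)*(-35657) = -6149013993/14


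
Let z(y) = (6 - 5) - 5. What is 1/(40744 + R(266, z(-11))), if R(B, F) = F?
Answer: 1/40740 ≈ 2.4546e-5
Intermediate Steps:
z(y) = -4 (z(y) = 1 - 5 = -4)
1/(40744 + R(266, z(-11))) = 1/(40744 - 4) = 1/40740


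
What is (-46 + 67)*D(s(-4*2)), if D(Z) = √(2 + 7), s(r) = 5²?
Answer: 63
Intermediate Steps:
s(r) = 25
D(Z) = 3 (D(Z) = √9 = 3)
(-46 + 67)*D(s(-4*2)) = (-46 + 67)*3 = 21*3 = 63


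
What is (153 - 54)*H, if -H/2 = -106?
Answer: 20988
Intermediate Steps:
H = 212 (H = -2*(-106) = 212)
(153 - 54)*H = (153 - 54)*212 = 99*212 = 20988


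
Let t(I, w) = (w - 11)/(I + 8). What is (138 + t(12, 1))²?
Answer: 75625/4 ≈ 18906.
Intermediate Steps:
t(I, w) = (-11 + w)/(8 + I)
(138 + t(12, 1))² = (138 + (-11 + 1)/(8 + 12))² = (138 - 10/20)² = (138 + (1/20)*(-10))² = (138 - ½)² = (275/2)² = 75625/4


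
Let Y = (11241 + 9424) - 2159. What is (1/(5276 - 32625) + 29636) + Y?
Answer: 1316635557/27349 ≈ 48142.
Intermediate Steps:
Y = 18506 (Y = 20665 - 2159 = 18506)
(1/(5276 - 32625) + 29636) + Y = (1/(5276 - 32625) + 29636) + 18506 = (1/(-27349) + 29636) + 18506 = (-1/27349 + 29636) + 18506 = 810514963/27349 + 18506 = 1316635557/27349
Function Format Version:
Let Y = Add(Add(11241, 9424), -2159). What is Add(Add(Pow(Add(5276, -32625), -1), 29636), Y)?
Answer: Rational(1316635557, 27349) ≈ 48142.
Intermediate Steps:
Y = 18506 (Y = Add(20665, -2159) = 18506)
Add(Add(Pow(Add(5276, -32625), -1), 29636), Y) = Add(Add(Pow(Add(5276, -32625), -1), 29636), 18506) = Add(Add(Pow(-27349, -1), 29636), 18506) = Add(Add(Rational(-1, 27349), 29636), 18506) = Add(Rational(810514963, 27349), 18506) = Rational(1316635557, 27349)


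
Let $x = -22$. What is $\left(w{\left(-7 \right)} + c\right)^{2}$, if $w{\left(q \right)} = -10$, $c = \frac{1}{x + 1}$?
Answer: $\frac{44521}{441} \approx 100.95$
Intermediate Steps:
$c = - \frac{1}{21}$ ($c = \frac{1}{-22 + 1} = \frac{1}{-21} = - \frac{1}{21} \approx -0.047619$)
$\left(w{\left(-7 \right)} + c\right)^{2} = \left(-10 - \frac{1}{21}\right)^{2} = \left(- \frac{211}{21}\right)^{2} = \frac{44521}{441}$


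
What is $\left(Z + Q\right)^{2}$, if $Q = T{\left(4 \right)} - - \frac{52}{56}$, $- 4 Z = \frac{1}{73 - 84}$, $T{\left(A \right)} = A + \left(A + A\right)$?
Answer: $\frac{15912121}{94864} \approx 167.74$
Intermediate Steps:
$T{\left(A \right)} = 3 A$ ($T{\left(A \right)} = A + 2 A = 3 A$)
$Z = \frac{1}{44}$ ($Z = - \frac{1}{4 \left(73 - 84\right)} = - \frac{1}{4 \left(-11\right)} = \left(- \frac{1}{4}\right) \left(- \frac{1}{11}\right) = \frac{1}{44} \approx 0.022727$)
$Q = \frac{181}{14}$ ($Q = 3 \cdot 4 - - \frac{52}{56} = 12 - \left(-52\right) \frac{1}{56} = 12 - - \frac{13}{14} = 12 + \frac{13}{14} = \frac{181}{14} \approx 12.929$)
$\left(Z + Q\right)^{2} = \left(\frac{1}{44} + \frac{181}{14}\right)^{2} = \left(\frac{3989}{308}\right)^{2} = \frac{15912121}{94864}$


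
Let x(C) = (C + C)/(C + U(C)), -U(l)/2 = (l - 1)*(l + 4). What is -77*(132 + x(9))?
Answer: -2021250/199 ≈ -10157.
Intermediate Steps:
U(l) = -2*(-1 + l)*(4 + l) (U(l) = -2*(l - 1)*(l + 4) = -2*(-1 + l)*(4 + l))
x(C) = 2*C/(8 - 5*C - 2*C²) (x(C) = (C + C)/(C + (8 - 6*C - 2*C²)) = (2*C)/(8 - 5*C - 2*C²) = 2*C/(8 - 5*C - 2*C²))
-77*(132 + x(9)) = -77*(132 - 2*9/(-8 + 2*9² + 5*9)) = -77*(132 - 2*9/(-8 + 2*81 + 45)) = -77*(132 - 2*9/(-8 + 162 + 45)) = -77*(132 - 2*9/199) = -77*(132 - 2*9*1/199) = -77*(132 - 18/199) = -77*26250/199 = -2021250/199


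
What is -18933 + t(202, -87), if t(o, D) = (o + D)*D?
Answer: -28938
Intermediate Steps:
t(o, D) = D*(D + o) (t(o, D) = (D + o)*D = D*(D + o))
-18933 + t(202, -87) = -18933 - 87*(-87 + 202) = -18933 - 87*115 = -18933 - 10005 = -28938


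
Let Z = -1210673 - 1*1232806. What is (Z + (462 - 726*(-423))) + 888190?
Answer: -1247729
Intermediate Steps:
Z = -2443479 (Z = -1210673 - 1232806 = -2443479)
(Z + (462 - 726*(-423))) + 888190 = (-2443479 + (462 - 726*(-423))) + 888190 = (-2443479 + (462 + 307098)) + 888190 = (-2443479 + 307560) + 888190 = -2135919 + 888190 = -1247729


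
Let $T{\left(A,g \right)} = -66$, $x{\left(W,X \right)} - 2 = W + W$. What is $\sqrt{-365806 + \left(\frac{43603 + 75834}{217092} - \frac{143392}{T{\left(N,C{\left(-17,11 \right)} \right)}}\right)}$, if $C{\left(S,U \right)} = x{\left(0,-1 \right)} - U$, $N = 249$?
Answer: $\frac{i \sqrt{518413283007820563}}{1194006} \approx 603.02 i$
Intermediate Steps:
$x{\left(W,X \right)} = 2 + 2 W$ ($x{\left(W,X \right)} = 2 + \left(W + W\right) = 2 + 2 W$)
$C{\left(S,U \right)} = 2 - U$ ($C{\left(S,U \right)} = \left(2 + 2 \cdot 0\right) - U = \left(2 + 0\right) - U = 2 - U$)
$\sqrt{-365806 + \left(\frac{43603 + 75834}{217092} - \frac{143392}{T{\left(N,C{\left(-17,11 \right)} \right)}}\right)} = \sqrt{-365806 + \left(\frac{43603 + 75834}{217092} - \frac{143392}{-66}\right)} = \sqrt{-365806 + \left(119437 \cdot \frac{1}{217092} - - \frac{71696}{33}\right)} = \sqrt{-365806 + \left(\frac{119437}{217092} + \frac{71696}{33}\right)} = \sqrt{-365806 + \frac{5189523151}{2388012}} = \sqrt{- \frac{868359594521}{2388012}} = \frac{i \sqrt{518413283007820563}}{1194006}$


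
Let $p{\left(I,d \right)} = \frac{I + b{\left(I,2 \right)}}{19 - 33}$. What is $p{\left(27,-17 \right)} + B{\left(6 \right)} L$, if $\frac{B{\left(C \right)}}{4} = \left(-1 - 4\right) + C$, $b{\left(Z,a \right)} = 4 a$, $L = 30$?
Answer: $\frac{235}{2} \approx 117.5$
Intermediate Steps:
$B{\left(C \right)} = -20 + 4 C$ ($B{\left(C \right)} = 4 \left(\left(-1 - 4\right) + C\right) = 4 \left(-5 + C\right) = -20 + 4 C$)
$p{\left(I,d \right)} = - \frac{4}{7} - \frac{I}{14}$ ($p{\left(I,d \right)} = \frac{I + 4 \cdot 2}{19 - 33} = \frac{I + 8}{-14} = \left(8 + I\right) \left(- \frac{1}{14}\right) = - \frac{4}{7} - \frac{I}{14}$)
$p{\left(27,-17 \right)} + B{\left(6 \right)} L = \left(- \frac{4}{7} - \frac{27}{14}\right) + \left(-20 + 4 \cdot 6\right) 30 = \left(- \frac{4}{7} - \frac{27}{14}\right) + \left(-20 + 24\right) 30 = - \frac{5}{2} + 4 \cdot 30 = - \frac{5}{2} + 120 = \frac{235}{2}$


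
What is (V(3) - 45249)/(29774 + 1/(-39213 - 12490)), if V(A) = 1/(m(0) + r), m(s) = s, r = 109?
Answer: -255006434420/167795158189 ≈ -1.5197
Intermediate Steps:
V(A) = 1/109 (V(A) = 1/(0 + 109) = 1/109)
(V(3) - 45249)/(29774 + 1/(-39213 - 12490)) = (1/109 - 45249)/(29774 + 1/(-39213 - 12490)) = -4932140/(109*(29774 + 1/(-51703))) = -4932140/(109*(29774 - 1/51703)) = -4932140/(109*1539405121/51703) = -4932140/109*51703/1539405121 = -255006434420/167795158189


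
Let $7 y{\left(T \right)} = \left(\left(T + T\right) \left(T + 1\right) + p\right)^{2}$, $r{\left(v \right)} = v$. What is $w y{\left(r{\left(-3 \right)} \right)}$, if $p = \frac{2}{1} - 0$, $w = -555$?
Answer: $-15540$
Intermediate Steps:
$p = 2$ ($p = 2 \cdot 1 + 0 = 2 + 0 = 2$)
$y{\left(T \right)} = \frac{\left(2 + 2 T \left(1 + T\right)\right)^{2}}{7}$ ($y{\left(T \right)} = \frac{\left(\left(T + T\right) \left(T + 1\right) + 2\right)^{2}}{7} = \frac{\left(2 T \left(1 + T\right) + 2\right)^{2}}{7} = \frac{\left(2 + 2 T \left(1 + T\right)\right)^{2}}{7}$)
$w y{\left(r{\left(-3 \right)} \right)} = - 555 \frac{4 \left(1 - 3 + \left(-3\right)^{2}\right)^{2}}{7} = - 555 \frac{4 \left(1 - 3 + 9\right)^{2}}{7} = - 555 \frac{4 \cdot 7^{2}}{7} = - 555 \cdot \frac{4}{7} \cdot 49 = \left(-555\right) 28 = -15540$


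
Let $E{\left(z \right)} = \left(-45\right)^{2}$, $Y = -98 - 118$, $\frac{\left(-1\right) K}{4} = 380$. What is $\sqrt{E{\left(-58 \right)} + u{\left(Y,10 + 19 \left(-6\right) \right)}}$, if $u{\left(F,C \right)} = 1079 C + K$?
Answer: $i \sqrt{111711} \approx 334.23 i$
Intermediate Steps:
$K = -1520$ ($K = \left(-4\right) 380 = -1520$)
$Y = -216$
$u{\left(F,C \right)} = -1520 + 1079 C$ ($u{\left(F,C \right)} = 1079 C - 1520 = -1520 + 1079 C$)
$E{\left(z \right)} = 2025$
$\sqrt{E{\left(-58 \right)} + u{\left(Y,10 + 19 \left(-6\right) \right)}} = \sqrt{2025 + \left(-1520 + 1079 \left(10 + 19 \left(-6\right)\right)\right)} = \sqrt{2025 + \left(-1520 + 1079 \left(10 - 114\right)\right)} = \sqrt{2025 + \left(-1520 + 1079 \left(-104\right)\right)} = \sqrt{2025 - 113736} = \sqrt{-111711} = i \sqrt{111711}$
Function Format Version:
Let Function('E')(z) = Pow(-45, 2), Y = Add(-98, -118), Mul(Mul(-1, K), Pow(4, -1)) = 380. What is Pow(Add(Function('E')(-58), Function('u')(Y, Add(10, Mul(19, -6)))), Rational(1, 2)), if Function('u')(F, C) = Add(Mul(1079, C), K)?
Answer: Mul(I, Pow(111711, Rational(1, 2))) ≈ Mul(334.23, I)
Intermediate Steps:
K = -1520 (K = Mul(-4, 380) = -1520)
Y = -216
Function('u')(F, C) = Add(-1520, Mul(1079, C)) (Function('u')(F, C) = Add(Mul(1079, C), -1520) = Add(-1520, Mul(1079, C)))
Function('E')(z) = 2025
Pow(Add(Function('E')(-58), Function('u')(Y, Add(10, Mul(19, -6)))), Rational(1, 2)) = Pow(Add(2025, Add(-1520, Mul(1079, Add(10, Mul(19, -6))))), Rational(1, 2)) = Pow(Add(2025, Add(-1520, Mul(1079, Add(10, -114)))), Rational(1, 2)) = Pow(Add(2025, Add(-1520, Mul(1079, -104))), Rational(1, 2)) = Pow(Add(2025, Add(-1520, -112216)), Rational(1, 2)) = Pow(Add(2025, -113736), Rational(1, 2)) = Pow(-111711, Rational(1, 2)) = Mul(I, Pow(111711, Rational(1, 2)))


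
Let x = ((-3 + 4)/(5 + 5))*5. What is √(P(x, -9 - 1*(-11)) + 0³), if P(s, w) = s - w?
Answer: I*√6/2 ≈ 1.2247*I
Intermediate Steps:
x = ½ (x = (1/10)*5 = (1*(⅒))*5 = (⅒)*5 = ½ ≈ 0.50000)
√(P(x, -9 - 1*(-11)) + 0³) = √((½ - (-9 - 1*(-11))) + 0³) = √((½ - (-9 + 11)) + 0) = √((½ - 1*2) + 0) = √((½ - 2) + 0) = √(-3/2 + 0) = √(-3/2) = I*√6/2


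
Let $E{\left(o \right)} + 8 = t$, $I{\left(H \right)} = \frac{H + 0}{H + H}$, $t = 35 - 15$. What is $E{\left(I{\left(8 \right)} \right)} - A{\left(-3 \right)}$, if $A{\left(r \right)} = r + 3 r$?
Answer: $24$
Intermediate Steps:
$t = 20$
$A{\left(r \right)} = 4 r$
$I{\left(H \right)} = \frac{1}{2}$ ($I{\left(H \right)} = \frac{H}{2 H} = H \frac{1}{2 H} = \frac{1}{2}$)
$E{\left(o \right)} = 12$ ($E{\left(o \right)} = -8 + 20 = 12$)
$E{\left(I{\left(8 \right)} \right)} - A{\left(-3 \right)} = 12 - 4 \left(-3\right) = 12 - -12 = 12 + 12 = 24$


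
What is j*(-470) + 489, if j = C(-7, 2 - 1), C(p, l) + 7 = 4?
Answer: 1899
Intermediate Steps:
C(p, l) = -3 (C(p, l) = -7 + 4 = -3)
j = -3
j*(-470) + 489 = -3*(-470) + 489 = 1410 + 489 = 1899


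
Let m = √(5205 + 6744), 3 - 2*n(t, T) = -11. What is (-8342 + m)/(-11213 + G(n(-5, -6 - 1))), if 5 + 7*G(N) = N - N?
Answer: 29197/39248 - 7*√11949/78496 ≈ 0.73416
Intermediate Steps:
n(t, T) = 7 (n(t, T) = 3/2 - ½*(-11) = 3/2 + 11/2 = 7)
m = √11949 ≈ 109.31
G(N) = -5/7 (G(N) = -5/7 + (N - N)/7 = -5/7 + (⅐)*0 = -5/7 + 0 = -5/7)
(-8342 + m)/(-11213 + G(n(-5, -6 - 1))) = (-8342 + √11949)/(-11213 - 5/7) = (-8342 + √11949)/(-78496/7) = (-8342 + √11949)*(-7/78496) = 29197/39248 - 7*√11949/78496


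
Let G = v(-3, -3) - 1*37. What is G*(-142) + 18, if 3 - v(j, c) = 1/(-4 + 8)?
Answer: 9763/2 ≈ 4881.5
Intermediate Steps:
v(j, c) = 11/4 (v(j, c) = 3 - 1/(-4 + 8) = 3 - 1/4 = 3 - 1*¼ = 3 - ¼ = 11/4)
G = -137/4 (G = 11/4 - 1*37 = 11/4 - 37 = -137/4 ≈ -34.250)
G*(-142) + 18 = -137/4*(-142) + 18 = 9727/2 + 18 = 9763/2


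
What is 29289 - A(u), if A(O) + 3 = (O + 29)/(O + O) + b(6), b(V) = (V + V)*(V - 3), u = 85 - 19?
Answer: 3861697/132 ≈ 29255.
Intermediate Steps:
u = 66
b(V) = 2*V*(-3 + V) (b(V) = (2*V)*(-3 + V) = 2*V*(-3 + V))
A(O) = 33 + (29 + O)/(2*O) (A(O) = -3 + ((O + 29)/(O + O) + 2*6*(-3 + 6)) = -3 + ((29 + O)/((2*O)) + 2*6*3) = -3 + ((29 + O)*(1/(2*O)) + 36) = -3 + ((29 + O)/(2*O) + 36) = -3 + (36 + (29 + O)/(2*O)) = 33 + (29 + O)/(2*O))
29289 - A(u) = 29289 - (29 + 67*66)/(2*66) = 29289 - (29 + 4422)/(2*66) = 29289 - 4451/(2*66) = 29289 - 1*4451/132 = 29289 - 4451/132 = 3861697/132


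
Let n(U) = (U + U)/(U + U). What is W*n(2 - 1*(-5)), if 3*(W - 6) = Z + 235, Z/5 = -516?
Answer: -2327/3 ≈ -775.67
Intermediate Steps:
Z = -2580 (Z = 5*(-516) = -2580)
n(U) = 1 (n(U) = (2*U)/((2*U)) = (2*U)*(1/(2*U)) = 1)
W = -2327/3 (W = 6 + (-2580 + 235)/3 = 6 + (⅓)*(-2345) = 6 - 2345/3 = -2327/3 ≈ -775.67)
W*n(2 - 1*(-5)) = -2327/3*1 = -2327/3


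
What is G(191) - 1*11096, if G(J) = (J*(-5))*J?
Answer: -193501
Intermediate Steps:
G(J) = -5*J² (G(J) = (-5*J)*J = -5*J²)
G(191) - 1*11096 = -5*191² - 1*11096 = -5*36481 - 11096 = -182405 - 11096 = -193501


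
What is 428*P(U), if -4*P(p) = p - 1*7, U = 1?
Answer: 642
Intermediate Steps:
P(p) = 7/4 - p/4 (P(p) = -(p - 1*7)/4 = -(p - 7)/4 = -(-7 + p)/4 = 7/4 - p/4)
428*P(U) = 428*(7/4 - ¼*1) = 428*(7/4 - ¼) = 428*(3/2) = 642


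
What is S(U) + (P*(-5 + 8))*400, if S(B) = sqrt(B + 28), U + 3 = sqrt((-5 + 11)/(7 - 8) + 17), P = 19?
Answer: 22800 + sqrt(25 + sqrt(11)) ≈ 22805.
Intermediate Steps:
U = -3 + sqrt(11) (U = -3 + sqrt((-5 + 11)/(7 - 8) + 17) = -3 + sqrt(6/(-1) + 17) = -3 + sqrt(6*(-1) + 17) = -3 + sqrt(-6 + 17) = -3 + sqrt(11) ≈ 0.31662)
S(B) = sqrt(28 + B)
S(U) + (P*(-5 + 8))*400 = sqrt(28 + (-3 + sqrt(11))) + (19*(-5 + 8))*400 = sqrt(25 + sqrt(11)) + (19*3)*400 = sqrt(25 + sqrt(11)) + 57*400 = sqrt(25 + sqrt(11)) + 22800 = 22800 + sqrt(25 + sqrt(11))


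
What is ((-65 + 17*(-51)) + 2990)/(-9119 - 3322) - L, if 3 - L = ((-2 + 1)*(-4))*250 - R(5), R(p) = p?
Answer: 4113138/4147 ≈ 991.83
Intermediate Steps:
L = -992 (L = 3 - (((-2 + 1)*(-4))*250 - 1*5) = 3 - (-1*(-4)*250 - 5) = 3 - (4*250 - 5) = 3 - (1000 - 5) = 3 - 1*995 = 3 - 995 = -992)
((-65 + 17*(-51)) + 2990)/(-9119 - 3322) - L = ((-65 + 17*(-51)) + 2990)/(-9119 - 3322) - 1*(-992) = ((-65 - 867) + 2990)/(-12441) + 992 = (-932 + 2990)*(-1/12441) + 992 = 2058*(-1/12441) + 992 = -686/4147 + 992 = 4113138/4147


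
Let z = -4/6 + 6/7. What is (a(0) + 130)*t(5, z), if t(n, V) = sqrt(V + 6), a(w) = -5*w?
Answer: 130*sqrt(2730)/21 ≈ 323.45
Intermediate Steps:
z = 4/21 (z = -4*1/6 + 6*(1/7) = -2/3 + 6/7 = 4/21 ≈ 0.19048)
t(n, V) = sqrt(6 + V)
(a(0) + 130)*t(5, z) = (-5*0 + 130)*sqrt(6 + 4/21) = (0 + 130)*sqrt(130/21) = 130*(sqrt(2730)/21) = 130*sqrt(2730)/21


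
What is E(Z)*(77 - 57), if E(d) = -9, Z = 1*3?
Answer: -180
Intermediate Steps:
Z = 3
E(Z)*(77 - 57) = -9*(77 - 57) = -9*20 = -180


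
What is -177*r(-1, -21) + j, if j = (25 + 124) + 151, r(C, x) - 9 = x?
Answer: 2424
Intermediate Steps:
r(C, x) = 9 + x
j = 300 (j = 149 + 151 = 300)
-177*r(-1, -21) + j = -177*(9 - 21) + 300 = -177*(-12) + 300 = 2124 + 300 = 2424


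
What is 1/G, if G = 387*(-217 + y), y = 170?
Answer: -1/18189 ≈ -5.4978e-5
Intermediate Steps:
G = -18189 (G = 387*(-217 + 170) = 387*(-47) = -18189)
1/G = 1/(-18189) = -1/18189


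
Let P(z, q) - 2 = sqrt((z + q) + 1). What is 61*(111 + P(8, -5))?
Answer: 7015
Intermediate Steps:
P(z, q) = 2 + sqrt(1 + q + z) (P(z, q) = 2 + sqrt((z + q) + 1) = 2 + sqrt((q + z) + 1) = 2 + sqrt(1 + q + z))
61*(111 + P(8, -5)) = 61*(111 + (2 + sqrt(1 - 5 + 8))) = 61*(111 + (2 + sqrt(4))) = 61*(111 + (2 + 2)) = 61*(111 + 4) = 61*115 = 7015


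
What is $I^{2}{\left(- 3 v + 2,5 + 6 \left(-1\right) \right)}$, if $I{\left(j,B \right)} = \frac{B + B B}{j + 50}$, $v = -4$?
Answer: $0$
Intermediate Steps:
$I{\left(j,B \right)} = \frac{B + B^{2}}{50 + j}$
$I^{2}{\left(- 3 v + 2,5 + 6 \left(-1\right) \right)} = \left(\frac{\left(5 + 6 \left(-1\right)\right) \left(1 + \left(5 + 6 \left(-1\right)\right)\right)}{50 + \left(\left(-3\right) \left(-4\right) + 2\right)}\right)^{2} = \left(\frac{\left(5 - 6\right) \left(1 + \left(5 - 6\right)\right)}{50 + \left(12 + 2\right)}\right)^{2} = \left(- \frac{1 - 1}{50 + 14}\right)^{2} = \left(\left(-1\right) \frac{1}{64} \cdot 0\right)^{2} = 0^{2} = 0$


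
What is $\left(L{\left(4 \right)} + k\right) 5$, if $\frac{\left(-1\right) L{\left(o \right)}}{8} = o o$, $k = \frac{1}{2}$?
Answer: $- \frac{1275}{2} \approx -637.5$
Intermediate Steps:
$k = \frac{1}{2} \approx 0.5$
$L{\left(o \right)} = - 8 o^{2}$ ($L{\left(o \right)} = - 8 o o = - 8 o^{2}$)
$\left(L{\left(4 \right)} + k\right) 5 = \left(- 8 \cdot 4^{2} + \frac{1}{2}\right) 5 = \left(\left(-8\right) 16 + \frac{1}{2}\right) 5 = \left(-128 + \frac{1}{2}\right) 5 = \left(- \frac{255}{2}\right) 5 = - \frac{1275}{2}$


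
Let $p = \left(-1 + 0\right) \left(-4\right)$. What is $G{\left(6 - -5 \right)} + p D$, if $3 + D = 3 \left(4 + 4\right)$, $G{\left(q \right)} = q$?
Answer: $95$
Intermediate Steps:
$p = 4$ ($p = \left(-1\right) \left(-4\right) = 4$)
$D = 21$ ($D = -3 + 3 \left(4 + 4\right) = -3 + 3 \cdot 8 = -3 + 24 = 21$)
$G{\left(6 - -5 \right)} + p D = \left(6 - -5\right) + 4 \cdot 21 = \left(6 + 5\right) + 84 = 11 + 84 = 95$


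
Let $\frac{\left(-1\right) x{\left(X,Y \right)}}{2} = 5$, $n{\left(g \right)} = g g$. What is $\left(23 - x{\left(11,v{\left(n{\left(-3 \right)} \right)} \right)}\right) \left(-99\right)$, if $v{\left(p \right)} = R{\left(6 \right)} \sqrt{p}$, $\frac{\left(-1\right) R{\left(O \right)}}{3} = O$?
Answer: $-3267$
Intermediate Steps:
$R{\left(O \right)} = - 3 O$
$n{\left(g \right)} = g^{2}$
$v{\left(p \right)} = - 18 \sqrt{p}$ ($v{\left(p \right)} = \left(-3\right) 6 \sqrt{p} = - 18 \sqrt{p}$)
$x{\left(X,Y \right)} = -10$ ($x{\left(X,Y \right)} = \left(-2\right) 5 = -10$)
$\left(23 - x{\left(11,v{\left(n{\left(-3 \right)} \right)} \right)}\right) \left(-99\right) = \left(23 - -10\right) \left(-99\right) = \left(23 + 10\right) \left(-99\right) = 33 \left(-99\right) = -3267$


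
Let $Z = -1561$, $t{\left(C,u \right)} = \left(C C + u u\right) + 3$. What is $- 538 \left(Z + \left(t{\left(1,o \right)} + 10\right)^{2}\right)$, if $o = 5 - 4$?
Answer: $718768$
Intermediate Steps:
$o = 1$
$t{\left(C,u \right)} = 3 + C^{2} + u^{2}$ ($t{\left(C,u \right)} = \left(C^{2} + u^{2}\right) + 3 = 3 + C^{2} + u^{2}$)
$- 538 \left(Z + \left(t{\left(1,o \right)} + 10\right)^{2}\right) = - 538 \left(-1561 + \left(\left(3 + 1^{2} + 1^{2}\right) + 10\right)^{2}\right) = - 538 \left(-1561 + \left(\left(3 + 1 + 1\right) + 10\right)^{2}\right) = - 538 \left(-1561 + \left(5 + 10\right)^{2}\right) = - 538 \left(-1561 + 15^{2}\right) = - 538 \left(-1561 + 225\right) = \left(-538\right) \left(-1336\right) = 718768$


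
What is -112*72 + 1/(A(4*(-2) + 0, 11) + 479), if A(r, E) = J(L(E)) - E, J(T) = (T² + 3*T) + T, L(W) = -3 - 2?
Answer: -3814271/473 ≈ -8064.0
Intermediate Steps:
L(W) = -5
J(T) = T² + 4*T
A(r, E) = 5 - E (A(r, E) = -5*(4 - 5) - E = -5*(-1) - E = 5 - E)
-112*72 + 1/(A(4*(-2) + 0, 11) + 479) = -112*72 + 1/((5 - 1*11) + 479) = -8064 + 1/((5 - 11) + 479) = -8064 + 1/(-6 + 479) = -8064 + 1/473 = -3814271/473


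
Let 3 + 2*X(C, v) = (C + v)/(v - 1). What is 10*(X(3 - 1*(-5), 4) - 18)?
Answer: -175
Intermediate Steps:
X(C, v) = -3/2 + (C + v)/(2*(-1 + v)) (X(C, v) = -3/2 + ((C + v)/(v - 1))/2 = -3/2 + ((C + v)/(-1 + v))/2 = -3/2 + (C + v)/(2*(-1 + v)))
10*(X(3 - 1*(-5), 4) - 18) = 10*((3 + (3 - 1*(-5)) - 2*4)/(2*(-1 + 4)) - 18) = 10*((½)*(3 + (3 + 5) - 8)/3 - 18) = 10*((½)*(⅓)*(3 + 8 - 8) - 18) = 10*((½)*(⅓)*3 - 18) = 10*(½ - 18) = 10*(-35/2) = -175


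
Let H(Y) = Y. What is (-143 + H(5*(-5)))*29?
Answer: -4872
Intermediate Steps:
(-143 + H(5*(-5)))*29 = (-143 + 5*(-5))*29 = (-143 - 25)*29 = -168*29 = -4872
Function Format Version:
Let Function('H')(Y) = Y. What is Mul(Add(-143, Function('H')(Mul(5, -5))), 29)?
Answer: -4872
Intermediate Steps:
Mul(Add(-143, Function('H')(Mul(5, -5))), 29) = Mul(Add(-143, Mul(5, -5)), 29) = Mul(Add(-143, -25), 29) = Mul(-168, 29) = -4872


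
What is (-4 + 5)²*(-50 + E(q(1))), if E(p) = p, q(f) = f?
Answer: -49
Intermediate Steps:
(-4 + 5)²*(-50 + E(q(1))) = (-4 + 5)²*(-50 + 1) = 1²*(-49) = 1*(-49) = -49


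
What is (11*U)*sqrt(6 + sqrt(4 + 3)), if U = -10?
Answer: -110*sqrt(6 + sqrt(7)) ≈ -323.44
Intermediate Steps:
(11*U)*sqrt(6 + sqrt(4 + 3)) = (11*(-10))*sqrt(6 + sqrt(4 + 3)) = -110*sqrt(6 + sqrt(7))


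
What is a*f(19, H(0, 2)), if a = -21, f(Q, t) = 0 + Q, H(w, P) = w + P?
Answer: -399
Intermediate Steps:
H(w, P) = P + w
f(Q, t) = Q
a*f(19, H(0, 2)) = -21*19 = -399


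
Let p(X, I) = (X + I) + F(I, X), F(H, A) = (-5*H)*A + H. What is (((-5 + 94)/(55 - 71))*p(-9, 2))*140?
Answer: -264775/4 ≈ -66194.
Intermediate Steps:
F(H, A) = H - 5*A*H (F(H, A) = -5*A*H + H = H - 5*A*H)
p(X, I) = I + X + I*(1 - 5*X) (p(X, I) = (X + I) + I*(1 - 5*X) = (I + X) + I*(1 - 5*X) = I + X + I*(1 - 5*X))
(((-5 + 94)/(55 - 71))*p(-9, 2))*140 = (((-5 + 94)/(55 - 71))*(2 - 9 - 1*2*(-1 + 5*(-9))))*140 = ((89/(-16))*(2 - 9 - 1*2*(-1 - 45)))*140 = ((89*(-1/16))*(2 - 9 - 1*2*(-46)))*140 = -89*(2 - 9 + 92)/16*140 = -89/16*85*140 = -7565/16*140 = -264775/4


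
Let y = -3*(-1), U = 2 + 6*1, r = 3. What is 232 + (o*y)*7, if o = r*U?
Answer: 736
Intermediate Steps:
U = 8 (U = 2 + 6 = 8)
y = 3
o = 24 (o = 3*8 = 24)
232 + (o*y)*7 = 232 + (24*3)*7 = 232 + 72*7 = 232 + 504 = 736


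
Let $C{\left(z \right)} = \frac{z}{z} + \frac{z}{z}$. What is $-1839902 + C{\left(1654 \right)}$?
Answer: $-1839900$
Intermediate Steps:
$C{\left(z \right)} = 2$ ($C{\left(z \right)} = 1 + 1 = 2$)
$-1839902 + C{\left(1654 \right)} = -1839902 + 2 = -1839900$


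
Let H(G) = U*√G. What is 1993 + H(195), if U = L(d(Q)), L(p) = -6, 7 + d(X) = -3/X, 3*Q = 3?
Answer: 1993 - 6*√195 ≈ 1909.2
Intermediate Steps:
Q = 1 (Q = (⅓)*3 = 1)
d(X) = -7 - 3/X
U = -6
H(G) = -6*√G
1993 + H(195) = 1993 - 6*√195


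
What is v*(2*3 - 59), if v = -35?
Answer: 1855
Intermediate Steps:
v*(2*3 - 59) = -35*(2*3 - 59) = -35*(6 - 59) = -35*(-53) = 1855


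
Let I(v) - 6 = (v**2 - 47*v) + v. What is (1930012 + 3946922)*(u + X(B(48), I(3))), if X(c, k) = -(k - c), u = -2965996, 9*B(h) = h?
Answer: -17430208529734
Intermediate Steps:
B(h) = h/9
I(v) = 6 + v**2 - 46*v (I(v) = 6 + ((v**2 - 47*v) + v) = 6 + (v**2 - 46*v) = 6 + v**2 - 46*v)
X(c, k) = c - k
(1930012 + 3946922)*(u + X(B(48), I(3))) = (1930012 + 3946922)*(-2965996 + ((1/9)*48 - (6 + 3**2 - 46*3))) = 5876934*(-2965996 + (16/3 - (6 + 9 - 138))) = 5876934*(-2965996 + (16/3 - 1*(-123))) = 5876934*(-2965996 + (16/3 + 123)) = 5876934*(-2965996 + 385/3) = 5876934*(-8897603/3) = -17430208529734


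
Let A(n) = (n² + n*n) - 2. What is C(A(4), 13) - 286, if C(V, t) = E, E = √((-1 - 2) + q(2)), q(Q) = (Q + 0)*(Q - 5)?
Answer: -286 + 3*I ≈ -286.0 + 3.0*I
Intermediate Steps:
q(Q) = Q*(-5 + Q)
E = 3*I (E = √((-1 - 2) + 2*(-5 + 2)) = √(-3 + 2*(-3)) = √(-3 - 6) = √(-9) = 3*I ≈ 3.0*I)
A(n) = -2 + 2*n² (A(n) = (n² + n²) - 2 = 2*n² - 2 = -2 + 2*n²)
C(V, t) = 3*I
C(A(4), 13) - 286 = 3*I - 286 = -286 + 3*I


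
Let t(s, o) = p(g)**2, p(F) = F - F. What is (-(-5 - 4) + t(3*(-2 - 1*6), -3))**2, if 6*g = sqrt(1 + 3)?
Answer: 81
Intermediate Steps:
g = 1/3 (g = sqrt(1 + 3)/6 = sqrt(4)/6 = (1/6)*2 = 1/3 ≈ 0.33333)
p(F) = 0
t(s, o) = 0 (t(s, o) = 0**2 = 0)
(-(-5 - 4) + t(3*(-2 - 1*6), -3))**2 = (-(-5 - 4) + 0)**2 = (-1*(-9) + 0)**2 = (9 + 0)**2 = 9**2 = 81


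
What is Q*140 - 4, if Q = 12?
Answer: 1676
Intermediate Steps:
Q*140 - 4 = 12*140 - 4 = 1680 - 4 = 1676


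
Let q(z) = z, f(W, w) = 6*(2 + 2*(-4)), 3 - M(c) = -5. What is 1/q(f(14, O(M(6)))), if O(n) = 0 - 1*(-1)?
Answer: -1/36 ≈ -0.027778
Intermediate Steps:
M(c) = 8 (M(c) = 3 - 1*(-5) = 3 + 5 = 8)
O(n) = 1 (O(n) = 0 + 1 = 1)
f(W, w) = -36 (f(W, w) = 6*(2 - 8) = 6*(-6) = -36)
1/q(f(14, O(M(6)))) = 1/(-36) = -1/36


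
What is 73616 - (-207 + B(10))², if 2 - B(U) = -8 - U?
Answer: 38647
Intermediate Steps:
B(U) = 10 + U (B(U) = 2 - (-8 - U) = 2 + (8 + U) = 10 + U)
73616 - (-207 + B(10))² = 73616 - (-207 + (10 + 10))² = 73616 - (-207 + 20)² = 73616 - 1*(-187)² = 73616 - 1*34969 = 73616 - 34969 = 38647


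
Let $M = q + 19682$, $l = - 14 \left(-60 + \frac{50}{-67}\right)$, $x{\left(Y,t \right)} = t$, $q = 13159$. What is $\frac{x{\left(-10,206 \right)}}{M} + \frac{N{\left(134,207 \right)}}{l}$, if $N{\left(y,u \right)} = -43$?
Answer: $- \frac{82877041}{1871280180} \approx -0.044289$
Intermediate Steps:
$l = \frac{56980}{67}$ ($l = - 14 \left(-60 + 50 \left(- \frac{1}{67}\right)\right) = - 14 \left(-60 - \frac{50}{67}\right) = \left(-14\right) \left(- \frac{4070}{67}\right) = \frac{56980}{67} \approx 850.45$)
$M = 32841$ ($M = 13159 + 19682 = 32841$)
$\frac{x{\left(-10,206 \right)}}{M} + \frac{N{\left(134,207 \right)}}{l} = \frac{206}{32841} - \frac{43}{\frac{56980}{67}} = 206 \cdot \frac{1}{32841} - \frac{2881}{56980} = \frac{206}{32841} - \frac{2881}{56980} = - \frac{82877041}{1871280180}$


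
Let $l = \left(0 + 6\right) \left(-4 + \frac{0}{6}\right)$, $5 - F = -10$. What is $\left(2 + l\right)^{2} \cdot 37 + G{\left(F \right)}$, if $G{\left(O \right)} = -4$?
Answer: $17904$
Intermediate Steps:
$F = 15$ ($F = 5 - -10 = 5 + 10 = 15$)
$l = -24$ ($l = 6 \left(-4 + 0 \cdot \frac{1}{6}\right) = 6 \left(-4 + 0\right) = 6 \left(-4\right) = -24$)
$\left(2 + l\right)^{2} \cdot 37 + G{\left(F \right)} = \left(2 - 24\right)^{2} \cdot 37 - 4 = \left(-22\right)^{2} \cdot 37 - 4 = 484 \cdot 37 - 4 = 17908 - 4 = 17904$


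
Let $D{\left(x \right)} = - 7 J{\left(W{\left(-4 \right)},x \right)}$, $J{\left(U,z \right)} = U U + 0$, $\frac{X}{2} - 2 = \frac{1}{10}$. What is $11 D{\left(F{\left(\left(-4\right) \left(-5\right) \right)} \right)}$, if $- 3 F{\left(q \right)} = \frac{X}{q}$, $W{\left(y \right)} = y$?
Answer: $-1232$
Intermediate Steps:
$X = \frac{21}{5}$ ($X = 4 + \frac{2}{10} = 4 + 2 \cdot \frac{1}{10} = 4 + \frac{1}{5} = \frac{21}{5} \approx 4.2$)
$J{\left(U,z \right)} = U^{2}$ ($J{\left(U,z \right)} = U^{2} + 0 = U^{2}$)
$F{\left(q \right)} = - \frac{7}{5 q}$ ($F{\left(q \right)} = - \frac{\frac{21}{5} \frac{1}{q}}{3} = - \frac{7}{5 q}$)
$D{\left(x \right)} = -112$ ($D{\left(x \right)} = - 7 \left(-4\right)^{2} = \left(-7\right) 16 = -112$)
$11 D{\left(F{\left(\left(-4\right) \left(-5\right) \right)} \right)} = 11 \left(-112\right) = -1232$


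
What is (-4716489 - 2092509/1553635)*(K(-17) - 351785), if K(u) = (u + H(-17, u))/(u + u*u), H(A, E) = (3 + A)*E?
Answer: 5155541133490705641/3107270 ≈ 1.6592e+12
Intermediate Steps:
H(A, E) = E*(3 + A)
K(u) = -13*u/(u + u**2) (K(u) = (u + u*(3 - 17))/(u + u*u) = (u + u*(-14))/(u + u**2) = (u - 14*u)/(u + u**2) = (-13*u)/(u + u**2) = -13*u/(u + u**2))
(-4716489 - 2092509/1553635)*(K(-17) - 351785) = (-4716489 - 2092509/1553635)*(-13/(1 - 17) - 351785) = (-4716489 - 2092509*1/1553635)*(-13/(-16) - 351785) = (-4716489 - 2092509/1553635)*(-13*(-1/16) - 351785) = -7327704480024*(13/16 - 351785)/1553635 = -7327704480024/1553635*(-5628547/16) = 5155541133490705641/3107270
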